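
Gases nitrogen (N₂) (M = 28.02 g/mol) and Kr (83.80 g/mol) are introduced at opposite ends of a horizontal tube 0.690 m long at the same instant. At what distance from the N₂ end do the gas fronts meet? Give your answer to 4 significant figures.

0.4372 m

The fronts meet when d_N₂ + d_Kr = L with d_N₂/d_Kr = √(M_Kr/M_N₂) (Graham's law). Here √(M_Kr/M_N₂) = √(83.80/28.02) = 1.729.
With d_N₂ + d_Kr = 0.690 m, d_Kr = 0.690/(1 + 1.729) = 0.2528 m.
d_N₂ = 0.690 − 0.2528 = 0.4372 m.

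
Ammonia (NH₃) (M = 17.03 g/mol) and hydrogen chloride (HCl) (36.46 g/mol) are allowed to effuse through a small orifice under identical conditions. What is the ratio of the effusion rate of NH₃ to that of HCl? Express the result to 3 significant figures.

Since effusion rate ∝ 1/√M, rate_NH₃/rate_HCl = √(M_HCl/M_NH₃) = √(36.46/17.03) = √2.141 = 1.46.

1.46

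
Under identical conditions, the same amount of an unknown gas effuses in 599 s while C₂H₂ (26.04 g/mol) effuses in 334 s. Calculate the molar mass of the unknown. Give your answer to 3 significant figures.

Using Graham's law: t_X/t_C₂H₂ = √(M_X/M_C₂H₂).
599/334 = 1.793 = √(M_X/26.04)
M_X = 26.04 × 1.793² = 26.04 × 3.216 = 83.8 g/mol

83.8 g/mol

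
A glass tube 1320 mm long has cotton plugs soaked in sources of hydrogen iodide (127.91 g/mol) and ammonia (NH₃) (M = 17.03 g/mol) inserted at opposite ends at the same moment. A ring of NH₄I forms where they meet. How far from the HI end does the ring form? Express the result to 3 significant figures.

Graham's law gives d_HI/d_NH₃ = rate_HI/rate_NH₃ = √(M_NH₃/M_HI) = √(17.03/127.91) = 0.3649.
With d_HI + d_NH₃ = 1320 mm, d_NH₃ = 1320/(1 + 0.3649) = 967.1 mm.
d_HI = 1320 − 967.1 = 353 mm.

353 mm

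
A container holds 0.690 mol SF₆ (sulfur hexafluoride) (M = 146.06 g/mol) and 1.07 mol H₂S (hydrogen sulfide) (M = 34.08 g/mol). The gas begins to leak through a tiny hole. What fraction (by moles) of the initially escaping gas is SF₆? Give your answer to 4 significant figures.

Effusion rate of each component ∝ n_i/√M_i (partial pressure × 1/√M).
x_SF₆(eff) = (n_SF₆/√M_SF₆) / (n_SF₆/√M_SF₆ + n_H₂S/√M_H₂S)
= (0.690/√146.06) / (0.690/√146.06 + 1.07/√34.08) = 0.05709/(0.05709 + 0.1833) = 0.2375.

0.2375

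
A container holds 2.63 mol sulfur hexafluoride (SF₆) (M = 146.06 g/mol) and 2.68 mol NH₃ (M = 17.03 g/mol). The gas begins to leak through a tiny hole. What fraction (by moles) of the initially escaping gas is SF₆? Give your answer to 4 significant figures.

Effusion rate of each component ∝ n_i/√M_i (partial pressure × 1/√M).
x_SF₆(eff) = (n_SF₆/√M_SF₆) / (n_SF₆/√M_SF₆ + n_NH₃/√M_NH₃)
= (2.63/√146.06) / (2.63/√146.06 + 2.68/√17.03) = 0.2176/(0.2176 + 0.6494) = 0.2510.

0.2510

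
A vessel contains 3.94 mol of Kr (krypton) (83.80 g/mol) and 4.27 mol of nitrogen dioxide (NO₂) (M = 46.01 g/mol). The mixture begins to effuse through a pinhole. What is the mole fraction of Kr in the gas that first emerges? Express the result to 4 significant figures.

The effusion rate of species i is ∝ p_i/√M_i ∝ n_i/√M_i.
Mole fraction of Kr in the effusate = (n_Kr/√M_Kr) / (n_Kr/√M_Kr + n_NO₂/√M_NO₂)
= (3.94/√83.80) / (3.94/√83.80 + 4.27/√46.01) = 0.4304/(0.4304 + 0.6295) = 0.4061.

0.4061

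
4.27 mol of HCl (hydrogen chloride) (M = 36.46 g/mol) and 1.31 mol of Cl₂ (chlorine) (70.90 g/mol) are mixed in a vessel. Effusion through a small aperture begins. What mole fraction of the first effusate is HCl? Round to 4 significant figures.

0.8197

Effusion rate of each component ∝ n_i/√M_i (partial pressure × 1/√M).
Mole fraction of HCl in the effusate = (n_HCl/√M_HCl) / (n_HCl/√M_HCl + n_Cl₂/√M_Cl₂)
= (4.27/√36.46) / (4.27/√36.46 + 1.31/√70.90) = 0.7072/(0.7072 + 0.1556) = 0.8197.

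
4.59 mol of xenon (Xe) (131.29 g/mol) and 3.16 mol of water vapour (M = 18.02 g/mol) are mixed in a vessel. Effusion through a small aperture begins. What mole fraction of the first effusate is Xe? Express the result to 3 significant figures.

0.350

The effusion rate of species i is ∝ p_i/√M_i ∝ n_i/√M_i.
Mole fraction of Xe in the effusate = (n_Xe/√M_Xe) / (n_Xe/√M_Xe + n_H₂O/√M_H₂O)
= (4.59/√131.29) / (4.59/√131.29 + 3.16/√18.02) = 0.4006/(0.4006 + 0.7444) = 0.350.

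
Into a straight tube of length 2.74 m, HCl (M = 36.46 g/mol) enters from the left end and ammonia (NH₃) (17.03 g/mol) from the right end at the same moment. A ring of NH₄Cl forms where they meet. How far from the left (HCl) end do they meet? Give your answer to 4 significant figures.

1.112 m

In equal time, each gas travels a distance ∝ its rate ∝ 1/√M, so d_HCl/d_NH₃ = √(M_NH₃/M_HCl) = √(17.03/36.46) = 0.6834.
With d_HCl + d_NH₃ = 2.74 m, d_NH₃ = 2.74/(1 + 0.6834) = 1.628 m.
d_HCl = 2.74 − 1.628 = 1.112 m.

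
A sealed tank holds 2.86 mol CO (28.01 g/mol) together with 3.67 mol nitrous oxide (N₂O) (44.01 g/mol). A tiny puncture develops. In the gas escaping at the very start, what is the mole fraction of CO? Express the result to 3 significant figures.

Rate_i ∝ x_i/√M_i (Graham's law weighted by mole fraction), so the effusate composition follows n_i/√M_i.
x_CO(eff) = (n_CO/√M_CO) / (n_CO/√M_CO + n_N₂O/√M_N₂O)
= (2.86/√28.01) / (2.86/√28.01 + 3.67/√44.01) = 0.5404/(0.5404 + 0.5532) = 0.494.

0.494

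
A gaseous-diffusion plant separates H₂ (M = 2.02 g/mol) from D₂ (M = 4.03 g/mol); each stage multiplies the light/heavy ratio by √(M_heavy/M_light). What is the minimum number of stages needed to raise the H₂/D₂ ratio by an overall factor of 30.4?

Per stage α = (4.03/2.02)^(1/2) = 1.99505^0.5, giving ln α = 0.3453.
Need α^N ≥ 30.4 ⇒ N ≥ ln(30.4) / ln α = 3.414 / 0.3453 = 9.89.
Rounding up, N = 10 stages.

10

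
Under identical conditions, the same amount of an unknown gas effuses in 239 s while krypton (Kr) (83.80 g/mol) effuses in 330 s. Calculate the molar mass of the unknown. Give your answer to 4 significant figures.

By Graham's law, t_X/t_Kr = √(M_X/M_Kr).
239/330 = 0.7242 = √(M_X/83.80)
M_X = 83.80 × 0.7242² = 83.80 × 0.5245 = 43.96 g/mol

43.96 g/mol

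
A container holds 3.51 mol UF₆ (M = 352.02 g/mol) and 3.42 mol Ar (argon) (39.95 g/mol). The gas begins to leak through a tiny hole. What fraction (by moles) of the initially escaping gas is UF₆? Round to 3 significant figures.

Each component's effusion rate ∝ (its partial pressure)·(1/√M) ∝ n_i/√M_i.
Mole fraction of UF₆ in the effusate = (n_UF₆/√M_UF₆) / (n_UF₆/√M_UF₆ + n_Ar/√M_Ar)
= (3.51/√352.02) / (3.51/√352.02 + 3.42/√39.95) = 0.1871/(0.1871 + 0.5411) = 0.257.

0.257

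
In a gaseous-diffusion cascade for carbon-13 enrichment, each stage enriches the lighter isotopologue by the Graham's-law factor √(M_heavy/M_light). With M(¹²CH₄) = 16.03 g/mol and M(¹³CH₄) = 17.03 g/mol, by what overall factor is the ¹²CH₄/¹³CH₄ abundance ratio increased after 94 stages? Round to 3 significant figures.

Each stage multiplies the ratio by α = √(17.03/16.03), so after 94 stages the overall factor is α^94 = (17.03/16.03)^(94/2).
= 1.06238^47 = 17.2.

17.2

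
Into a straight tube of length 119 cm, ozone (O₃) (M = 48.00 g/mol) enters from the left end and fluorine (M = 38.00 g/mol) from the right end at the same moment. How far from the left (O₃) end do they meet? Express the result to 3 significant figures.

56.0 cm

In equal time, each gas travels a distance ∝ its rate ∝ 1/√M, so d_O₃/d_F₂ = √(M_F₂/M_O₃) = √(38.00/48.00) = 0.8898.
With d_O₃ + d_F₂ = 119 cm, d_F₂ = 119/(1 + 0.8898) = 62.97 cm.
d_O₃ = 119 − 62.97 = 56.0 cm.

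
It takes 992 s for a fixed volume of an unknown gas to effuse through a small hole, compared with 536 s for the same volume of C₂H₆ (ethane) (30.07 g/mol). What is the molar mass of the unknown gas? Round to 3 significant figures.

Using Graham's law: t_X/t_C₂H₆ = √(M_X/M_C₂H₆).
992/536 = 1.851 = √(M_X/30.07)
M_X = 30.07 × 1.851² = 30.07 × 3.425 = 103 g/mol

103 g/mol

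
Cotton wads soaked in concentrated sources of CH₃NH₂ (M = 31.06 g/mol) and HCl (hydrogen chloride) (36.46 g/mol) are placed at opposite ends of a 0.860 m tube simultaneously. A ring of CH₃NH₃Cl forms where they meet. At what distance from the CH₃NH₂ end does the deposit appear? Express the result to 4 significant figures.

0.4472 m

In equal time, each gas travels a distance ∝ its rate ∝ 1/√M, so d_CH₃NH₂/d_HCl = √(M_HCl/M_CH₃NH₂) = √(36.46/31.06) = 1.083.
With d_CH₃NH₂ + d_HCl = 0.860 m, d_HCl = 0.860/(1 + 1.083) = 0.4128 m.
d_CH₃NH₂ = 0.860 − 0.4128 = 0.4472 m.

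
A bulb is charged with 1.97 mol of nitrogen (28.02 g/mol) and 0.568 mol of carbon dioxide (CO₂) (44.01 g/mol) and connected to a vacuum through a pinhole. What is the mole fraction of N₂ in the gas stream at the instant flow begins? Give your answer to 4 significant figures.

0.8130

The effusion rate of species i is ∝ p_i/√M_i ∝ n_i/√M_i.
Mole fraction of N₂ in the effusate = (n_N₂/√M_N₂) / (n_N₂/√M_N₂ + n_CO₂/√M_CO₂)
= (1.97/√28.02) / (1.97/√28.02 + 0.568/√44.01) = 0.3722/(0.3722 + 0.08562) = 0.8130.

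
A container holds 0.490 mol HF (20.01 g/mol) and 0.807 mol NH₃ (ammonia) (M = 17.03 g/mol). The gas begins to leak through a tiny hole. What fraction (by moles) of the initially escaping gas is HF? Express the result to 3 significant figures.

The effusion rate of species i is ∝ p_i/√M_i ∝ n_i/√M_i.
So x_HF in the escaping gas = (n_HF/√M_HF) / Σ(n_i/√M_i)
= (0.490/√20.01) / (0.490/√20.01 + 0.807/√17.03) = 0.1095/(0.1095 + 0.1956) = 0.359.

0.359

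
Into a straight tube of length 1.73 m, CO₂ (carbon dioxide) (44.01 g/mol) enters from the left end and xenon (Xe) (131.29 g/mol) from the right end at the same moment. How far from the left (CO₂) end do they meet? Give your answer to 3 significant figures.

1.10 m

In equal time, each gas travels a distance ∝ its rate ∝ 1/√M, so d_CO₂/d_Xe = √(M_Xe/M_CO₂) = √(131.29/44.01) = 1.727.
With d_CO₂ + d_Xe = 1.73 m, d_Xe = 1.73/(1 + 1.727) = 0.6344 m.
d_CO₂ = 1.73 − 0.6344 = 1.10 m.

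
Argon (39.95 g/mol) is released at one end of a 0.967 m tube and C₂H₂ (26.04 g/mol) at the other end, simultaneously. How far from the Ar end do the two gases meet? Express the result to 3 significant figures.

The fronts meet when d_Ar + d_C₂H₂ = L with d_Ar/d_C₂H₂ = √(M_C₂H₂/M_Ar) (Graham's law). Here √(M_C₂H₂/M_Ar) = √(26.04/39.95) = 0.8074.
With d_Ar + d_C₂H₂ = 0.967 m, d_C₂H₂ = 0.967/(1 + 0.8074) = 0.5350 m.
d_Ar = 0.967 − 0.5350 = 0.432 m.

0.432 m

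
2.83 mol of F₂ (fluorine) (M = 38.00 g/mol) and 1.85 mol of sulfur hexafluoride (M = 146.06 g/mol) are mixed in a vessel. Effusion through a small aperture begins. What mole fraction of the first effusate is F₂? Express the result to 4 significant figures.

Each component's effusion rate ∝ (its partial pressure)·(1/√M) ∝ n_i/√M_i.
Mole fraction of F₂ in the effusate = (n_F₂/√M_F₂) / (n_F₂/√M_F₂ + n_SF₆/√M_SF₆)
= (2.83/√38.00) / (2.83/√38.00 + 1.85/√146.06) = 0.4591/(0.4591 + 0.1531) = 0.7499.

0.7499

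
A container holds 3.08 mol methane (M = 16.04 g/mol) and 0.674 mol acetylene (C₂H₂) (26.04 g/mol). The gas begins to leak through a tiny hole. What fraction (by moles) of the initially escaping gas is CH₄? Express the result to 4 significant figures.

0.8534

The effusion rate of species i is ∝ p_i/√M_i ∝ n_i/√M_i.
So x_CH₄ in the escaping gas = (n_CH₄/√M_CH₄) / Σ(n_i/√M_i)
= (3.08/√16.04) / (3.08/√16.04 + 0.674/√26.04) = 0.7690/(0.7690 + 0.1321) = 0.8534.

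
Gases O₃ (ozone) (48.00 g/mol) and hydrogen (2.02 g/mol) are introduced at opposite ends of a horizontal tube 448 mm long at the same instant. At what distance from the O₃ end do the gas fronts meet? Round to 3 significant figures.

In equal time, each gas travels a distance ∝ its rate ∝ 1/√M, so d_O₃/d_H₂ = √(M_H₂/M_O₃) = √(2.02/48.00) = 0.2051.
With d_O₃ + d_H₂ = 448 mm, d_H₂ = 448/(1 + 0.2051) = 371.7 mm.
d_O₃ = 448 − 371.7 = 76.3 mm.

76.3 mm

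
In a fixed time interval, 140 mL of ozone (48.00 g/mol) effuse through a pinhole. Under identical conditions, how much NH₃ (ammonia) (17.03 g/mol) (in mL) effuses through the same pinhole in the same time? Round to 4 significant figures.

235.0 mL

Since effusion rate ∝ 1/√M, rate_NH₃/rate_O₃ = √(M_O₃/M_NH₃) = √(48.00/17.03) = √2.819 = 1.679.
So the volume for NH₃ is 140 × 1.679 = 235.0 mL.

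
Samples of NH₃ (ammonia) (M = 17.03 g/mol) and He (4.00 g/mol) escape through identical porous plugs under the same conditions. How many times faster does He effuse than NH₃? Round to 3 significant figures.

2.06

Graham's law gives rate_He/rate_NH₃ = √(M_NH₃/M_He) = √(17.03/4.00) = √4.258 = 2.06.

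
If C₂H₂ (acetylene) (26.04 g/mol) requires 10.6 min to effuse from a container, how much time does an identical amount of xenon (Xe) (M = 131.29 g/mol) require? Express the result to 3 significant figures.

23.8 min

Using Graham's law: t_Xe/t_C₂H₂ = √(M_Xe/M_C₂H₂) = √(131.29/26.04) = √5.042 = 2.245.
So the time for Xe is 10.6 × 2.245 = 23.8 min.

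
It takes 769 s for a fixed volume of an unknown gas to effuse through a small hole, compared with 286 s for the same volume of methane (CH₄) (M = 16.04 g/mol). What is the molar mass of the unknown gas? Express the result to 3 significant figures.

By Graham's law, t_X/t_CH₄ = √(M_X/M_CH₄).
769/286 = 2.689 = √(M_X/16.04)
M_X = 16.04 × 2.689² = 16.04 × 7.230 = 116 g/mol

116 g/mol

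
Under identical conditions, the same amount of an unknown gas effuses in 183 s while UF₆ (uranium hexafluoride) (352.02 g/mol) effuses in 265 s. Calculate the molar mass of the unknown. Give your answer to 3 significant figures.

Graham's law gives t_X/t_UF₆ = √(M_X/M_UF₆).
183/265 = 0.6906 = √(M_X/352.02)
M_X = 352.02 × 0.6906² = 352.02 × 0.4769 = 168 g/mol

168 g/mol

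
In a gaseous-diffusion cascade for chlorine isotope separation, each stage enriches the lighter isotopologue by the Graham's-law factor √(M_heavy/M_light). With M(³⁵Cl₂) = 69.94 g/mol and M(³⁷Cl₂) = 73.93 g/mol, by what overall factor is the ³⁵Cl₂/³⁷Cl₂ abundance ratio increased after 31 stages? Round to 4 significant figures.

2.363

The single-stage factor is √(M_heavy/M_light), so 31 stages give [√(73.93/69.94)]^31 = (73.93/69.94)^(31/2).
= 1.05705^(31/2) = 2.363.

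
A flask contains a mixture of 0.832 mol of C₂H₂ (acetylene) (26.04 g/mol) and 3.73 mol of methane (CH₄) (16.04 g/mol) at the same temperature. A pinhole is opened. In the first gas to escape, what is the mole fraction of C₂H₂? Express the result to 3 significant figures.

Each component's effusion rate ∝ (its partial pressure)·(1/√M) ∝ n_i/√M_i.
So x_C₂H₂ in the escaping gas = (n_C₂H₂/√M_C₂H₂) / Σ(n_i/√M_i)
= (0.832/√26.04) / (0.832/√26.04 + 3.73/√16.04) = 0.1630/(0.1630 + 0.9313) = 0.149.

0.149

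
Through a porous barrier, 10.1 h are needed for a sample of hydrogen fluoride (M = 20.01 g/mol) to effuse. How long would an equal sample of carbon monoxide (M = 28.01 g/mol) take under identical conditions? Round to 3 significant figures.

11.9 h

Using Graham's law: t_CO/t_HF = √(M_CO/M_HF) = √(28.01/20.01) = √1.400 = 1.183.
So the time for CO is 10.1 × 1.183 = 11.9 h.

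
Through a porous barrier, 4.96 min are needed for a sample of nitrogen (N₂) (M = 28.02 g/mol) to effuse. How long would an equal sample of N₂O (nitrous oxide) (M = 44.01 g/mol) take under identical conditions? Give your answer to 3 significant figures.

By Graham's law, t_N₂O/t_N₂ = √(M_N₂O/M_N₂) = √(44.01/28.02) = √1.571 = 1.253.
So the time for N₂O is 4.96 × 1.253 = 6.22 min.

6.22 min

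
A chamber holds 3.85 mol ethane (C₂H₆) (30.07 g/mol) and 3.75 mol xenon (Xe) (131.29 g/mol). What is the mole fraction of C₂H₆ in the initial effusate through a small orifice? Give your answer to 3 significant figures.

0.682

The effusion rate of species i is ∝ p_i/√M_i ∝ n_i/√M_i.
x_C₂H₆(eff) = (n_C₂H₆/√M_C₂H₆) / (n_C₂H₆/√M_C₂H₆ + n_Xe/√M_Xe)
= (3.85/√30.07) / (3.85/√30.07 + 3.75/√131.29) = 0.7021/(0.7021 + 0.3273) = 0.682.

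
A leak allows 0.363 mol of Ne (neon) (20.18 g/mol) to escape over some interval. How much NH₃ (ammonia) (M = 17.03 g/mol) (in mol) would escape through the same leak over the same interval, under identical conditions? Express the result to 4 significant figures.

Graham's law gives rate_NH₃/rate_Ne = √(M_Ne/M_NH₃) = √(20.18/17.03) = √1.185 = 1.089.
So the amount for NH₃ is 0.363 × 1.089 = 0.3951 mol.

0.3951 mol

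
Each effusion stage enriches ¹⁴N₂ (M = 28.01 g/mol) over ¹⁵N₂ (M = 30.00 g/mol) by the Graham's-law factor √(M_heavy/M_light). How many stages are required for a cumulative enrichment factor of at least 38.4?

107

Single-stage factor α = √(30.00/28.01), so ln α = ½ ln(1.07105) = 0.03432.
Need α^N ≥ 38.4 ⇒ N ≥ ln(38.4) / ln α = 3.648 / 0.03432 = 106.30.
Minimum whole number of stages: N = 107.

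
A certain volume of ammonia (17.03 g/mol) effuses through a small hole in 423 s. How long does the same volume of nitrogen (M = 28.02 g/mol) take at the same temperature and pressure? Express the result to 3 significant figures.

From Graham's law, t_N₂/t_NH₃ = √(M_N₂/M_NH₃) = √(28.02/17.03) = √1.645 = 1.283.
So the time for N₂ is 423 × 1.283 = 543 s.

543 s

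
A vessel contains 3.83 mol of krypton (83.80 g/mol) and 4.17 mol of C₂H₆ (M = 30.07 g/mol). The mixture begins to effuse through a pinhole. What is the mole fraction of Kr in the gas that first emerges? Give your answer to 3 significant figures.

Effusion rate of each component ∝ n_i/√M_i (partial pressure × 1/√M).
Mole fraction of Kr in the effusate = (n_Kr/√M_Kr) / (n_Kr/√M_Kr + n_C₂H₆/√M_C₂H₆)
= (3.83/√83.80) / (3.83/√83.80 + 4.17/√30.07) = 0.4184/(0.4184 + 0.7604) = 0.355.

0.355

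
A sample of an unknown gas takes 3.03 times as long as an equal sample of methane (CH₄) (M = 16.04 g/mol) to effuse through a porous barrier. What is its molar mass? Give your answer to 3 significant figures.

147 g/mol

From Graham's law, t_X/t_CH₄ = √(M_X/M_CH₄).
3.03 = √(M_X/16.04)
M_X = 16.04 × 3.03² = 16.04 × 9.181 = 147 g/mol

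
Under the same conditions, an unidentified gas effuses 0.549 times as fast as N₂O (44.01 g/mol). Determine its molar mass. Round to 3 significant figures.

Graham's law gives rate_X/rate_N₂O = √(M_N₂O/M_X).
0.549 = √(44.01/M_X)
M_X = 44.01 / 0.549² = 44.01 / 0.3014 = 146 g/mol

146 g/mol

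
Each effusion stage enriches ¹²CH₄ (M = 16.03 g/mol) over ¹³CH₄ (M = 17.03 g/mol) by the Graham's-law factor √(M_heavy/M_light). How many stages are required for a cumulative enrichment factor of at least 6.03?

Per stage α = (17.03/16.03)^(1/2) = 1.06238^0.5, giving ln α = 0.03026.
Need α^N ≥ 6.03 ⇒ N ≥ ln(6.03) / ln α = 1.797 / 0.03026 = 59.38.
So at least 60 stages are needed.

60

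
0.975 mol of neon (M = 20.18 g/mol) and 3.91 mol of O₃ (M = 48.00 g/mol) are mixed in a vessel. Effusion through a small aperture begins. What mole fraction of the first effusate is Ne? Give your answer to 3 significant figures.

0.278

Each component's effusion rate ∝ (its partial pressure)·(1/√M) ∝ n_i/√M_i.
So x_Ne in the escaping gas = (n_Ne/√M_Ne) / Σ(n_i/√M_i)
= (0.975/√20.18) / (0.975/√20.18 + 3.91/√48.00) = 0.2170/(0.2170 + 0.5644) = 0.278.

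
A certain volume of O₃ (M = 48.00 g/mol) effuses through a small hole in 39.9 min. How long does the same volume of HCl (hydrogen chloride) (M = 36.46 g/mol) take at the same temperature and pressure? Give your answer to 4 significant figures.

34.77 min

Using Graham's law: t_HCl/t_O₃ = √(M_HCl/M_O₃) = √(36.46/48.00) = √0.7596 = 0.8715.
So the time for HCl is 39.9 × 0.8715 = 34.77 min.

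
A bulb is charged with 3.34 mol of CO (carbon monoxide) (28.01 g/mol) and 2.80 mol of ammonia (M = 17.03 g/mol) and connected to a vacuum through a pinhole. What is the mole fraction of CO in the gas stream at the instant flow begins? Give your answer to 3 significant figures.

Effusion rate of each component ∝ n_i/√M_i (partial pressure × 1/√M).
x_CO(eff) = (n_CO/√M_CO) / (n_CO/√M_CO + n_NH₃/√M_NH₃)
= (3.34/√28.01) / (3.34/√28.01 + 2.80/√17.03) = 0.6311/(0.6311 + 0.6785) = 0.482.

0.482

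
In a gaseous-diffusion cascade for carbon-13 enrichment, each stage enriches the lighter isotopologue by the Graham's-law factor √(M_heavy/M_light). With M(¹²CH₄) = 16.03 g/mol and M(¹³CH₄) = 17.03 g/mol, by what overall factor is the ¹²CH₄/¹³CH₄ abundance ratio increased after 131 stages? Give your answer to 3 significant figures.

52.7

Overall factor = α^131 with α = √(17.03/16.03), i.e. (17.03/16.03)^(131/2).
= 1.06238^(131/2) = 52.7.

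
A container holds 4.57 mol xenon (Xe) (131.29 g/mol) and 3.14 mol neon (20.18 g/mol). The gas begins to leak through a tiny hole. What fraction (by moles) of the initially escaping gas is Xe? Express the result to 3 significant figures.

0.363

Effusion rate of each component ∝ n_i/√M_i (partial pressure × 1/√M).
x_Xe(eff) = (n_Xe/√M_Xe) / (n_Xe/√M_Xe + n_Ne/√M_Ne)
= (4.57/√131.29) / (4.57/√131.29 + 3.14/√20.18) = 0.3988/(0.3988 + 0.6990) = 0.363.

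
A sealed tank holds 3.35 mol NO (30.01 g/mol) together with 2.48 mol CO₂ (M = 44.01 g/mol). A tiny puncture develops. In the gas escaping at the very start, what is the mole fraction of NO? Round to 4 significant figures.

0.6206

The effusion rate of species i is ∝ p_i/√M_i ∝ n_i/√M_i.
x_NO(eff) = (n_NO/√M_NO) / (n_NO/√M_NO + n_CO₂/√M_CO₂)
= (3.35/√30.01) / (3.35/√30.01 + 2.48/√44.01) = 0.6115/(0.6115 + 0.3738) = 0.6206.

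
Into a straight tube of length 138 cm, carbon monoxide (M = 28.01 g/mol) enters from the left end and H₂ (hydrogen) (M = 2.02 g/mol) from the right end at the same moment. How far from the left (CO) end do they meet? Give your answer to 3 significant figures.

In equal time, each gas travels a distance ∝ its rate ∝ 1/√M, so d_CO/d_H₂ = √(M_H₂/M_CO) = √(2.02/28.01) = 0.2685.
With d_CO + d_H₂ = 138 cm, d_H₂ = 138/(1 + 0.2685) = 108.8 cm.
d_CO = 138 − 108.8 = 29.2 cm.

29.2 cm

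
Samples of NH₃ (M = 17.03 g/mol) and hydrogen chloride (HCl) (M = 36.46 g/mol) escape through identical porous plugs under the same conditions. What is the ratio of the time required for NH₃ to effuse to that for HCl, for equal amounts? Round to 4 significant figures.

From Graham's law, t_NH₃/t_HCl = √(M_NH₃/M_HCl) = √(17.03/36.46) = √0.4671 = 0.6834.

0.6834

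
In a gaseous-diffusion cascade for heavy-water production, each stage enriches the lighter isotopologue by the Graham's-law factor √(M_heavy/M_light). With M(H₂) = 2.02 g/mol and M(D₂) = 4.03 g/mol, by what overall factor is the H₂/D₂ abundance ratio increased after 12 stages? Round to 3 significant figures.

63.1

After 12 stages the ratio has grown by (√(4.03/2.02))^12 = (4.03/2.02)^(12/2).
= 1.99505^6 = 63.1.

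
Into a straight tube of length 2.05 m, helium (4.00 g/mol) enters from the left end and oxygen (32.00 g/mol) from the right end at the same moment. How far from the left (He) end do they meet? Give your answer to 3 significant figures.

1.51 m

Distances travelled in equal time are proportional to diffusion rates, so d_He/d_O₂ = √(M_O₂/M_He) = √(32.00/4.00) = 2.828.
With d_He + d_O₂ = 2.05 m, d_O₂ = 2.05/(1 + 2.828) = 0.5355 m.
d_He = 2.05 − 0.5355 = 1.51 m.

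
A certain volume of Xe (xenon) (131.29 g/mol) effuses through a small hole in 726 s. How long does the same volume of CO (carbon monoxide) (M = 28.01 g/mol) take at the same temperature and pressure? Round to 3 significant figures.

335 s

From Graham's law, t_CO/t_Xe = √(M_CO/M_Xe) = √(28.01/131.29) = √0.2133 = 0.4619.
So the time for CO is 726 × 0.4619 = 335 s.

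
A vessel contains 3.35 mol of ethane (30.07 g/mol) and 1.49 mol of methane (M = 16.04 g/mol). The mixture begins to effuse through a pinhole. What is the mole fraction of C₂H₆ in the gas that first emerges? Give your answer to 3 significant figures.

0.622

Rate_i ∝ x_i/√M_i (Graham's law weighted by mole fraction), so the effusate composition follows n_i/√M_i.
Mole fraction of C₂H₆ in the effusate = (n_C₂H₆/√M_C₂H₆) / (n_C₂H₆/√M_C₂H₆ + n_CH₄/√M_CH₄)
= (3.35/√30.07) / (3.35/√30.07 + 1.49/√16.04) = 0.6109/(0.6109 + 0.3720) = 0.622.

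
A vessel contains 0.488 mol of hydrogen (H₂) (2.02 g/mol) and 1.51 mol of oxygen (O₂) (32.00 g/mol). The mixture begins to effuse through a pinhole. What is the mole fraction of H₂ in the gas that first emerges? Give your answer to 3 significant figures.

0.563

Rate_i ∝ x_i/√M_i (Graham's law weighted by mole fraction), so the effusate composition follows n_i/√M_i.
x_H₂(eff) = (n_H₂/√M_H₂) / (n_H₂/√M_H₂ + n_O₂/√M_O₂)
= (0.488/√2.02) / (0.488/√2.02 + 1.51/√32.00) = 0.3434/(0.3434 + 0.2669) = 0.563.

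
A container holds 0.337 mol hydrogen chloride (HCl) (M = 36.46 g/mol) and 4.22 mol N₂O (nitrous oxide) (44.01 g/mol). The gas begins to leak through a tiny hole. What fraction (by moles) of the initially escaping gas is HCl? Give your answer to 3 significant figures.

Rate_i ∝ x_i/√M_i (Graham's law weighted by mole fraction), so the effusate composition follows n_i/√M_i.
Mole fraction of HCl in the effusate = (n_HCl/√M_HCl) / (n_HCl/√M_HCl + n_N₂O/√M_N₂O)
= (0.337/√36.46) / (0.337/√36.46 + 4.22/√44.01) = 0.05581/(0.05581 + 0.6361) = 0.0807.

0.0807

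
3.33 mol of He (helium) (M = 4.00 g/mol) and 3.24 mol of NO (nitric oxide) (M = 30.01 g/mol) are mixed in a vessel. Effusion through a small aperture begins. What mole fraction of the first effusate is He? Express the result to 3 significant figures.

0.738

The effusion rate of species i is ∝ p_i/√M_i ∝ n_i/√M_i.
Mole fraction of He in the effusate = (n_He/√M_He) / (n_He/√M_He + n_NO/√M_NO)
= (3.33/√4.00) / (3.33/√4.00 + 3.24/√30.01) = 1.665/(1.665 + 0.5914) = 0.738.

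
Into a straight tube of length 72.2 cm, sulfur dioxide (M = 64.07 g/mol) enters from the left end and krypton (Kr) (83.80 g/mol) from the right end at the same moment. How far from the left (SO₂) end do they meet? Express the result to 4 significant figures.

In equal time, each gas travels a distance ∝ its rate ∝ 1/√M, so d_SO₂/d_Kr = √(M_Kr/M_SO₂) = √(83.80/64.07) = 1.144.
With d_SO₂ + d_Kr = 72.2 cm, d_Kr = 72.2/(1 + 1.144) = 33.68 cm.
d_SO₂ = 72.2 − 33.68 = 38.52 cm.

38.52 cm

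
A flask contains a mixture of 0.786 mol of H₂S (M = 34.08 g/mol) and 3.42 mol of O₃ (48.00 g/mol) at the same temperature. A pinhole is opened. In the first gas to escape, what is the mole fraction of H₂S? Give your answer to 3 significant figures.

0.214

Effusion rate of each component ∝ n_i/√M_i (partial pressure × 1/√M).
So x_H₂S in the escaping gas = (n_H₂S/√M_H₂S) / Σ(n_i/√M_i)
= (0.786/√34.08) / (0.786/√34.08 + 3.42/√48.00) = 0.1346/(0.1346 + 0.4936) = 0.214.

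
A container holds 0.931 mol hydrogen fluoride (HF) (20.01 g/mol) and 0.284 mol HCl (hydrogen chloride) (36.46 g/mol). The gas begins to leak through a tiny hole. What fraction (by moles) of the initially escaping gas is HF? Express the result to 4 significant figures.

0.8157

Rate_i ∝ x_i/√M_i (Graham's law weighted by mole fraction), so the effusate composition follows n_i/√M_i.
x_HF(eff) = (n_HF/√M_HF) / (n_HF/√M_HF + n_HCl/√M_HCl)
= (0.931/√20.01) / (0.931/√20.01 + 0.284/√36.46) = 0.2081/(0.2081 + 0.04703) = 0.8157.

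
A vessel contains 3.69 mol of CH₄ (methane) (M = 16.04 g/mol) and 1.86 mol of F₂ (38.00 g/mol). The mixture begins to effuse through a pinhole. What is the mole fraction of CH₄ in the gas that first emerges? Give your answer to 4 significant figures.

The effusion rate of species i is ∝ p_i/√M_i ∝ n_i/√M_i.
x_CH₄(eff) = (n_CH₄/√M_CH₄) / (n_CH₄/√M_CH₄ + n_F₂/√M_F₂)
= (3.69/√16.04) / (3.69/√16.04 + 1.86/√38.00) = 0.9213/(0.9213 + 0.3017) = 0.7533.

0.7533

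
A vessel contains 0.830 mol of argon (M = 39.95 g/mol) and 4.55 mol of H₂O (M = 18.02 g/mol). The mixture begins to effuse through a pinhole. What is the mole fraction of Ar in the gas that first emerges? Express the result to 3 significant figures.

0.109

The effusion rate of species i is ∝ p_i/√M_i ∝ n_i/√M_i.
x_Ar(eff) = (n_Ar/√M_Ar) / (n_Ar/√M_Ar + n_H₂O/√M_H₂O)
= (0.830/√39.95) / (0.830/√39.95 + 4.55/√18.02) = 0.1313/(0.1313 + 1.072) = 0.109.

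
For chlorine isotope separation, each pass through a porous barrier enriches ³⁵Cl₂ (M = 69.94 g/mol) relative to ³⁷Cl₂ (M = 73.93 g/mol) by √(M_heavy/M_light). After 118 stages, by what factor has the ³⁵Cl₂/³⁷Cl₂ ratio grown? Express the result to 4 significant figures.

After 118 stages the ratio has grown by (√(73.93/69.94))^118 = (73.93/69.94)^(118/2).
= 1.05705^59 = 26.40.

26.40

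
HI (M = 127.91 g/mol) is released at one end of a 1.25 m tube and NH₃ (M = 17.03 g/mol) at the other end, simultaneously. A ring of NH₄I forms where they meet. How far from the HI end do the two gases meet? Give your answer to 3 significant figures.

Distances travelled in equal time are proportional to diffusion rates, so d_HI/d_NH₃ = √(M_NH₃/M_HI) = √(17.03/127.91) = 0.3649.
With d_HI + d_NH₃ = 1.25 m, d_NH₃ = 1.25/(1 + 0.3649) = 0.9158 m.
d_HI = 1.25 − 0.9158 = 0.334 m.

0.334 m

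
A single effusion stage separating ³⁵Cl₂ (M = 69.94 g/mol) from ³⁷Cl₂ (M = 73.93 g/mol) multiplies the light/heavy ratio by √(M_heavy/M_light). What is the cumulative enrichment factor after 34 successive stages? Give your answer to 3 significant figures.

2.57

After 34 stages the ratio has grown by (√(73.93/69.94))^34 = (73.93/69.94)^(34/2).
= 1.05705^17 = 2.57.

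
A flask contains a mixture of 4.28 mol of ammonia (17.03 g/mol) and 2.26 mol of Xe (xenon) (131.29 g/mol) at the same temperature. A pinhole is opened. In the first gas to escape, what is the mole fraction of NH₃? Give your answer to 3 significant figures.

Each component's effusion rate ∝ (its partial pressure)·(1/√M) ∝ n_i/√M_i.
Mole fraction of NH₃ in the effusate = (n_NH₃/√M_NH₃) / (n_NH₃/√M_NH₃ + n_Xe/√M_Xe)
= (4.28/√17.03) / (4.28/√17.03 + 2.26/√131.29) = 1.037/(1.037 + 0.1972) = 0.840.

0.840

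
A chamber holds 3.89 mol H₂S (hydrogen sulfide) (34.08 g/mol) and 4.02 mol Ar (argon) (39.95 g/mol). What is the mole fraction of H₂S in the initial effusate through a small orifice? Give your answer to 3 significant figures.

The effusion rate of species i is ∝ p_i/√M_i ∝ n_i/√M_i.
So x_H₂S in the escaping gas = (n_H₂S/√M_H₂S) / Σ(n_i/√M_i)
= (3.89/√34.08) / (3.89/√34.08 + 4.02/√39.95) = 0.6663/(0.6663 + 0.6360) = 0.512.

0.512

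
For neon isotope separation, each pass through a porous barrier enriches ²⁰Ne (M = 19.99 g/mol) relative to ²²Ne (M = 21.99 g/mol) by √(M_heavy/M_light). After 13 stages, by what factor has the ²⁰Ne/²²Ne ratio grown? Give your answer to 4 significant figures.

1.859

Each stage multiplies the ratio by α = √(21.99/19.99), so after 13 stages the overall factor is α^13 = (21.99/19.99)^(13/2).
= 1.10005^(13/2) = 1.859.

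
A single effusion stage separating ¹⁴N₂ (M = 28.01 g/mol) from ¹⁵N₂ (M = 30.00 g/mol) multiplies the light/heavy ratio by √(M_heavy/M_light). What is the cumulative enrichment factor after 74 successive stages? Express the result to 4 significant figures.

The single-stage factor is √(M_heavy/M_light), so 74 stages give [√(30.00/28.01)]^74 = (30.00/28.01)^(74/2).
= 1.07105^37 = 12.67.

12.67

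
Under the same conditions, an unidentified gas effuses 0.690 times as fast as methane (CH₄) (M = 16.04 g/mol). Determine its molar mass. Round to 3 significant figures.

33.7 g/mol

Graham's law gives rate_X/rate_CH₄ = √(M_CH₄/M_X).
0.690 = √(16.04/M_X)
M_X = 16.04 / 0.690² = 16.04 / 0.4761 = 33.7 g/mol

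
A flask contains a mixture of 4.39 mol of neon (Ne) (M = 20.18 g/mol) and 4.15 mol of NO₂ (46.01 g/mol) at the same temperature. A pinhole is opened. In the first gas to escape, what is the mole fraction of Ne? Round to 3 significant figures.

Rate_i ∝ x_i/√M_i (Graham's law weighted by mole fraction), so the effusate composition follows n_i/√M_i.
So x_Ne in the escaping gas = (n_Ne/√M_Ne) / Σ(n_i/√M_i)
= (4.39/√20.18) / (4.39/√20.18 + 4.15/√46.01) = 0.9772/(0.9772 + 0.6118) = 0.615.

0.615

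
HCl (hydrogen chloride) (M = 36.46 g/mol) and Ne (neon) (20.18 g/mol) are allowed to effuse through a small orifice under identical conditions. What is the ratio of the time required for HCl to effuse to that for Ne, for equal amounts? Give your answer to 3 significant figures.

1.34

Since effusion rate ∝ 1/√M, t_HCl/t_Ne = √(M_HCl/M_Ne) = √(36.46/20.18) = √1.807 = 1.34.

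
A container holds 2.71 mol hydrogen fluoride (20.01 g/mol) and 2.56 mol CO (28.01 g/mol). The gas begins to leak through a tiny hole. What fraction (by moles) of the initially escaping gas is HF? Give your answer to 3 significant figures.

0.556

Effusion rate of each component ∝ n_i/√M_i (partial pressure × 1/√M).
Mole fraction of HF in the effusate = (n_HF/√M_HF) / (n_HF/√M_HF + n_CO/√M_CO)
= (2.71/√20.01) / (2.71/√20.01 + 2.56/√28.01) = 0.6058/(0.6058 + 0.4837) = 0.556.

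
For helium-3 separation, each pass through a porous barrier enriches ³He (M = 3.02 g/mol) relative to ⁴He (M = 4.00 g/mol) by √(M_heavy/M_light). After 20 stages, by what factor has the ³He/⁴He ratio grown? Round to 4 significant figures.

Each stage multiplies the ratio by α = √(4.00/3.02), so after 20 stages the overall factor is α^20 = (4.00/3.02)^(20/2).
= 1.32450^10 = 16.62.

16.62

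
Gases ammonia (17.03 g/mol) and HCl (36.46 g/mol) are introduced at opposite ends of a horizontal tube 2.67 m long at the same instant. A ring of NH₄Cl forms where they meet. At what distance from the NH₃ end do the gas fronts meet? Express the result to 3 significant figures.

1.59 m

In equal time, each gas travels a distance ∝ its rate ∝ 1/√M, so d_NH₃/d_HCl = √(M_HCl/M_NH₃) = √(36.46/17.03) = 1.463.
With d_NH₃ + d_HCl = 2.67 m, d_HCl = 2.67/(1 + 1.463) = 1.084 m.
d_NH₃ = 2.67 − 1.084 = 1.59 m.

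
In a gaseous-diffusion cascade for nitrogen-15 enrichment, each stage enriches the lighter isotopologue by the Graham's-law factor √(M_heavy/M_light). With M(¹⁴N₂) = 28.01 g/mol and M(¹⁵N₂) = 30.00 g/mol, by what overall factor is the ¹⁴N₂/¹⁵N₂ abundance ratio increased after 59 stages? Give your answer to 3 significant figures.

Each stage multiplies the ratio by α = √(30.00/28.01), so after 59 stages the overall factor is α^59 = (30.00/28.01)^(59/2).
= 1.07105^(59/2) = 7.57.

7.57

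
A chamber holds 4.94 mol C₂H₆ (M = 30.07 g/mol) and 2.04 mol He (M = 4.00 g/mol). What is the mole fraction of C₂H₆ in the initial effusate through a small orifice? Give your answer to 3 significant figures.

Rate_i ∝ x_i/√M_i (Graham's law weighted by mole fraction), so the effusate composition follows n_i/√M_i.
x_C₂H₆(eff) = (n_C₂H₆/√M_C₂H₆) / (n_C₂H₆/√M_C₂H₆ + n_He/√M_He)
= (4.94/√30.07) / (4.94/√30.07 + 2.04/√4.00) = 0.9009/(0.9009 + 1.020) = 0.469.

0.469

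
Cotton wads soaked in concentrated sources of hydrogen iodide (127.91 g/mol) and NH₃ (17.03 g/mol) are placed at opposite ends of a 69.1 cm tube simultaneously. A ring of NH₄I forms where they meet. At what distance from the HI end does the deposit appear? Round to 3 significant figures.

In equal time, each gas travels a distance ∝ its rate ∝ 1/√M, so d_HI/d_NH₃ = √(M_NH₃/M_HI) = √(17.03/127.91) = 0.3649.
With d_HI + d_NH₃ = 69.1 cm, d_NH₃ = 69.1/(1 + 0.3649) = 50.63 cm.
d_HI = 69.1 − 50.63 = 18.5 cm.

18.5 cm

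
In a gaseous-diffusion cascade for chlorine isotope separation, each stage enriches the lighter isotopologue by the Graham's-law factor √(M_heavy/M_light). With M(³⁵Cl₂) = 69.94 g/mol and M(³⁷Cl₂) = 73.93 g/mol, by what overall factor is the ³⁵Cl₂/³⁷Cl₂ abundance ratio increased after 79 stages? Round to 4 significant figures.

8.949

After 79 stages the ratio has grown by (√(73.93/69.94))^79 = (73.93/69.94)^(79/2).
= 1.05705^(79/2) = 8.949.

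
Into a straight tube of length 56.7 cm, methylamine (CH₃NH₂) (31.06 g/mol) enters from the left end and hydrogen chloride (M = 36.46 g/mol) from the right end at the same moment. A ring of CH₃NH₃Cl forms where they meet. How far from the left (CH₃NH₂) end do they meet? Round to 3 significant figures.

29.5 cm

The fronts meet when d_CH₃NH₂ + d_HCl = L with d_CH₃NH₂/d_HCl = √(M_HCl/M_CH₃NH₂) (Graham's law). Here √(M_HCl/M_CH₃NH₂) = √(36.46/31.06) = 1.083.
With d_CH₃NH₂ + d_HCl = 56.7 cm, d_HCl = 56.7/(1 + 1.083) = 27.21 cm.
d_CH₃NH₂ = 56.7 − 27.21 = 29.5 cm.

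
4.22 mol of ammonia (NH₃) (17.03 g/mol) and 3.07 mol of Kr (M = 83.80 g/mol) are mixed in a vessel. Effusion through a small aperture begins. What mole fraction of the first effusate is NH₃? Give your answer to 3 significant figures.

0.753

Each component's effusion rate ∝ (its partial pressure)·(1/√M) ∝ n_i/√M_i.
x_NH₃(eff) = (n_NH₃/√M_NH₃) / (n_NH₃/√M_NH₃ + n_Kr/√M_Kr)
= (4.22/√17.03) / (4.22/√17.03 + 3.07/√83.80) = 1.023/(1.023 + 0.3354) = 0.753.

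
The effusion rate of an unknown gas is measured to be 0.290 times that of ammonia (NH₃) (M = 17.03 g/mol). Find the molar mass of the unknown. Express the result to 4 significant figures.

By Graham's law, rate_X/rate_NH₃ = √(M_NH₃/M_X).
0.290 = √(17.03/M_X)
M_X = 17.03 / 0.290² = 17.03 / 0.08410 = 202.5 g/mol

202.5 g/mol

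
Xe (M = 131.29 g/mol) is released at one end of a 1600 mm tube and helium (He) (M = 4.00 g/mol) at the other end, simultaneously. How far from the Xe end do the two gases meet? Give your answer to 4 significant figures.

Graham's law gives d_Xe/d_He = rate_Xe/rate_He = √(M_He/M_Xe) = √(4.00/131.29) = 0.1745.
With d_Xe + d_He = 1600 mm, d_He = 1600/(1 + 0.1745) = 1362 mm.
d_Xe = 1600 − 1362 = 237.8 mm.

237.8 mm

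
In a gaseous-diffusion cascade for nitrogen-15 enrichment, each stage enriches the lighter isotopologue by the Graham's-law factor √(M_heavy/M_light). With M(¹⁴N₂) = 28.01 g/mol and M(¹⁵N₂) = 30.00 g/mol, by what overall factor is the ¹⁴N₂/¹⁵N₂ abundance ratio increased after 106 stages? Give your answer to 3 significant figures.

Overall factor = α^106 with α = √(30.00/28.01), i.e. (30.00/28.01)^(106/2).
= 1.07105^53 = 38.0.

38.0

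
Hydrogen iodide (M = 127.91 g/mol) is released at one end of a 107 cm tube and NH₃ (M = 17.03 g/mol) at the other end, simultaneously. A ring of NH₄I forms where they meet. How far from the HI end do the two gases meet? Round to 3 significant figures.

28.6 cm

Graham's law gives d_HI/d_NH₃ = rate_HI/rate_NH₃ = √(M_NH₃/M_HI) = √(17.03/127.91) = 0.3649.
With d_HI + d_NH₃ = 107 cm, d_NH₃ = 107/(1 + 0.3649) = 78.39 cm.
d_HI = 107 − 78.39 = 28.6 cm.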